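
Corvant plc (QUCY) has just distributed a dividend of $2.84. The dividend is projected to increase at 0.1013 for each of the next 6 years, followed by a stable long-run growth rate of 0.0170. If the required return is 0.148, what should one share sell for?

Two-stage DDM. Project D₁…D_6 at 0.1013, terminal growth 0.017, discount at r = 0.148.
D_1 = 3.1277
D_2 = 3.4445
D_3 = 3.7935
D_4 = 4.1777
D_5 = 4.6009
D_6 = 5.0670
Terminal value at t=6: TV = D_7/(r−g) = 5.1532/(0.148−0.017) = 39.3371
P₀ = 3.1277/(1+0.148)^1 + 3.4445/(1+0.148)^2 + 3.7935/(1+0.148)^3 + 4.1777/(1+0.148)^4 + 4.6009/(1+0.148)^5 + 5.0670/(1+0.148)^6 + 39.3371/(1+0.148)^6 = 31.9569

$31.96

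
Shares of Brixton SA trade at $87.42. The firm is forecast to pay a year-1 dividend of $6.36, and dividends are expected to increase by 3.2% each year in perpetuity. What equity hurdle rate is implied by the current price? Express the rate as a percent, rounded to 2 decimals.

10.48%

Rearranging the constant-growth DDM: r = D₁/P₀ + g.
r = 6.3600 / 87.42 + 0.032 = 0.07275 + 0.032 = 0.10475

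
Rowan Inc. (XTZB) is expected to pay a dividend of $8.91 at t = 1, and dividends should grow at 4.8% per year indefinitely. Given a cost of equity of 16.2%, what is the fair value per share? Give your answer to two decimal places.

Gordon growth model: P₀ = D₁/(r − g), with D₁ = 8.91 given directly.
P₀ = 8.9100 / (0.162 − 0.048) = 8.9100 / 0.114 = 78.1579

$78.16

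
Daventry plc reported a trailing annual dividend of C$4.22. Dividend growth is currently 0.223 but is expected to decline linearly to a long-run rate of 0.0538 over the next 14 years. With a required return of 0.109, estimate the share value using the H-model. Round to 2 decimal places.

H-model: P₀ = D₀[(1+g_L) + H(g_S−g_L)]/(r−g_L), with H = 14/2 = 7.
P₀ = 4.22 × [(1+0.0538) + 7×(0.223−0.0538)] / (0.109−0.0538)
   = 4.22 × 2.2382 / 0.0552 = 171.1088

C$171.11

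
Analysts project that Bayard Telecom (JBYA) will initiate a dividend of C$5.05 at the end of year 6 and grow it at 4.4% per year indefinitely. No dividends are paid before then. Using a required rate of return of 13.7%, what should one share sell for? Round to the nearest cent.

Deferred-dividend DDM. At t=5 the remaining stream is a growing perpetuity with first payment D_6 = 5.05.
V_5 = D_6/(r−g) = 5.05/(0.137−0.044) = 54.3011
P₀ = V_5/(1+r)^5 = 54.3011/(1+0.137)^5 = 28.5763

C$28.58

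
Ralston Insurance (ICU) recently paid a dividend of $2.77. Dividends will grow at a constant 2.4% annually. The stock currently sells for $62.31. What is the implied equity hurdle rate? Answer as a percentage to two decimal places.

6.95%

Rearranging the constant-growth DDM: r = D₁/P₀ + g.
D₁ = 2.77 × (1 + 0.024) = 2.8365.
r = 2.8365 / 62.31 + 0.024 = 0.04552 + 0.024 = 0.06952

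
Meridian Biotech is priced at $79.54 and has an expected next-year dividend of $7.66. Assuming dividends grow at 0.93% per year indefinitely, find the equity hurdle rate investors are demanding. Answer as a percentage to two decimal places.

10.56%

Rearranging the constant-growth DDM: r = D₁/P₀ + g.
r = 7.6600 / 79.54 + 0.0093 = 0.09630 + 0.0093 = 0.10560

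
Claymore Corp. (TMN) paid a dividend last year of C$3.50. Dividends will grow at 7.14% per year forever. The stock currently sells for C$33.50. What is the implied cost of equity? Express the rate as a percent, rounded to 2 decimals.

18.33%

Rearranging the constant-growth DDM: r = D₁/P₀ + g.
D₁ = 3.50 × (1 + 0.0714) = 3.7499.
r = 3.7499 / 33.50 + 0.0714 = 0.11194 + 0.0714 = 0.18334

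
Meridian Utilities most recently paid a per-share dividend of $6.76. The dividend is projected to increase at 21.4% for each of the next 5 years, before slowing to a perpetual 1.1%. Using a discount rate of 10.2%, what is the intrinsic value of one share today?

$167.47

Two-stage DDM. Project D₁…D_5 at 0.214, terminal growth 0.011, discount at r = 0.102.
D_1 = 8.2066
D_2 = 9.9629
D_3 = 12.0949
D_4 = 14.6832
D_5 = 17.8254
Terminal value at t=5: TV = D_6/(r−g) = 18.0215/(0.102−0.011) = 198.0386
P₀ = 8.2066/(1+0.102)^1 + 9.9629/(1+0.102)^2 + 12.0949/(1+0.102)^3 + 14.6832/(1+0.102)^4 + 17.8254/(1+0.102)^5 + 198.0386/(1+0.102)^5 = 167.4676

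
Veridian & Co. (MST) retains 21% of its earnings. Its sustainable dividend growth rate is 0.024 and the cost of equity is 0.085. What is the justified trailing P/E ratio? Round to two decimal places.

Payout ratio b = 1 − 0.21 = 0.79.
Justified trailing P/E = b(1+g)/(r−g) = 0.79×(1+0.024)/(0.085−0.024) = 13.2616

13.26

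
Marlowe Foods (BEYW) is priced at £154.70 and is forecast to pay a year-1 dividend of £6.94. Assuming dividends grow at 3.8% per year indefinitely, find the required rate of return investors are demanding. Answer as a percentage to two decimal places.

Rearranging the constant-growth DDM: r = D₁/P₀ + g.
r = 6.9400 / 154.70 + 0.038 = 0.04486 + 0.038 = 0.08286

8.29%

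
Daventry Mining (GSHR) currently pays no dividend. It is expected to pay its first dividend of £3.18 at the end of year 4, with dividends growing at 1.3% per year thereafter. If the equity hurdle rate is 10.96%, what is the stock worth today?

Deferred-dividend DDM. At t=3 the remaining stream is a growing perpetuity with first payment D_4 = 3.18.
V_3 = D_4/(r−g) = 3.18/(0.1096−0.013) = 32.9193
P₀ = V_3/(1+r)^3 = 32.9193/(1+0.1096)^3 = 24.0963

£24.10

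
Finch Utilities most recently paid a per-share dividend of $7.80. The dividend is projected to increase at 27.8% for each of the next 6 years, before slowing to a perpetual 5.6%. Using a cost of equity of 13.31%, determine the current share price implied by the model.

Two-stage DDM. Project D₁…D_6 at 0.278, terminal growth 0.056, discount at r = 0.1331.
D_1 = 9.9684
D_2 = 12.7396
D_3 = 16.2812
D_4 = 20.8074
D_5 = 26.5919
D_6 = 33.9844
Terminal value at t=6: TV = D_7/(r−g) = 35.8875/(0.1331−0.056) = 465.4674
P₀ = 9.9684/(1+0.1331)^1 + 12.7396/(1+0.1331)^2 + 16.2812/(1+0.1331)^3 + 20.8074/(1+0.1331)^4 + 26.5919/(1+0.1331)^5 + 33.9844/(1+0.1331)^6 + 465.4674/(1+0.1331)^6 = 292.7553

$292.76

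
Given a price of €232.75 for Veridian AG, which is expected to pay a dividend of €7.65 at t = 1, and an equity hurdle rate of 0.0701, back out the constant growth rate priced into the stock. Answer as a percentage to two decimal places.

3.72%

From P₀ = D₁/(r − g), the implied growth is g = r − D₁/P₀.
g = 0.0701 − 7.65/232.75 = 0.0701 − 0.03287 = 0.03723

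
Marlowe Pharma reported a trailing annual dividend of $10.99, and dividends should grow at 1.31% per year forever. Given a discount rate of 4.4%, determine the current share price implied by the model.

$360.32

Gordon growth model: P₀ = D₁/(r − g). D₁ = 10.99 × (1 + 0.0131) = 11.1340.
P₀ = 11.1340 / (0.044 − 0.0131) = 11.1340 / 0.0309 = 360.3226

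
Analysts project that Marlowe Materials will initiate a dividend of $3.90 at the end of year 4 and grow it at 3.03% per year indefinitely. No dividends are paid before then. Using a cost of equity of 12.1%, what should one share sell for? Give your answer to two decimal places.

Deferred-dividend DDM. At t=3 the remaining stream is a growing perpetuity with first payment D_4 = 3.90.
V_3 = D_4/(r−g) = 3.90/(0.121−0.0303) = 42.9989
P₀ = V_3/(1+r)^3 = 42.9989/(1+0.121)^3 = 30.5239

$30.52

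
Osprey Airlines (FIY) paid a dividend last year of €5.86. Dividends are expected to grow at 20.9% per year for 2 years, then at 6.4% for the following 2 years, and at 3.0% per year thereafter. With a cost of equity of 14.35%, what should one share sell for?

€75.98

Three-stage DDM. Project D₁…D_4; terminal Gordon value at t=4 with g = 0.03; discount at r = 0.1435.
D_1 = 7.0847
D_2 = 8.5655
D_3 = 9.1136
D_4 = 9.6969
TV_4 = 9.9878/(0.1435−0.03) = 87.9984
P₀ = Σ Dₜ/(1+r)ᵗ + TV_4/(1+r)^4 = 75.9799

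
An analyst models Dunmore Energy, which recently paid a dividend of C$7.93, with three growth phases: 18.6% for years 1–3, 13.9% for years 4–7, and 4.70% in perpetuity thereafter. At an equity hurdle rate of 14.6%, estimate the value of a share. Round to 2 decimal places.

C$150.82

Three-stage DDM. Project D₁…D_7; terminal Gordon value at t=7 with g = 0.047; discount at r = 0.146.
D_1 = 9.4050
D_2 = 11.1543
D_3 = 13.2290
D_4 = 15.0678
D_5 = 17.1623
D_6 = 19.5478
D_7 = 22.2650
TV_7 = 23.3114/(0.146−0.047) = 235.4689
P₀ = Σ Dₜ/(1+r)ᵗ + TV_7/(1+r)^7 = 150.8219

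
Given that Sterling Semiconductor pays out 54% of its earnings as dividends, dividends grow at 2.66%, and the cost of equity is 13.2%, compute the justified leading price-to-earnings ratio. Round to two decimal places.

Justified leading P/E = b/(r−g) = 0.54/(0.132−0.0266) = 5.1233

5.12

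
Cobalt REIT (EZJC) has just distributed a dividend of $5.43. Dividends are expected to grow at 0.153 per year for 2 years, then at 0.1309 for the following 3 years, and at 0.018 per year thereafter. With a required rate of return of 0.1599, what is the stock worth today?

$61.75

Three-stage DDM. Project D₁…D_5; terminal Gordon value at t=5 with g = 0.018; discount at r = 0.1599.
D_1 = 6.2608
D_2 = 7.2187
D_3 = 8.1636
D_4 = 9.2322
D_5 = 10.4407
TV_5 = 10.6287/(0.1599−0.018) = 74.9025
P₀ = Σ Dₜ/(1+r)ᵗ + TV_5/(1+r)^5 = 61.7459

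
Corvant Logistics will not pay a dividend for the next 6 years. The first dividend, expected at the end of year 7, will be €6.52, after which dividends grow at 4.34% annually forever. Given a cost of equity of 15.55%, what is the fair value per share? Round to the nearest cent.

€24.44

Deferred-dividend DDM. At t=6 the remaining stream is a growing perpetuity with first payment D_7 = 6.52.
V_6 = D_7/(r−g) = 6.52/(0.1555−0.0434) = 58.1624
P₀ = V_6/(1+r)^6 = 58.1624/(1+0.1555)^6 = 24.4356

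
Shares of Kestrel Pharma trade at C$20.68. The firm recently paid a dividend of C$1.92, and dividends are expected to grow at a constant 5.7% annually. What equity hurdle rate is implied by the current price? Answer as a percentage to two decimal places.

15.51%

Rearranging the constant-growth DDM: r = D₁/P₀ + g.
D₁ = 1.92 × (1 + 0.057) = 2.0294.
r = 2.0294 / 20.68 + 0.057 = 0.09814 + 0.057 = 0.15514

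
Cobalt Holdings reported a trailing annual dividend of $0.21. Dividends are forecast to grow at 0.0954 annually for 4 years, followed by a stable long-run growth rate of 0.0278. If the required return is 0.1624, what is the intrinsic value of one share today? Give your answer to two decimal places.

$1.99

Two-stage DDM. Project D₁…D_4 at 0.0954, terminal growth 0.0278, discount at r = 0.1624.
D_1 = 0.2300
D_2 = 0.2520
D_3 = 0.2760
D_4 = 0.3024
Terminal value at t=4: TV = D_5/(r−g) = 0.3108/(0.1624−0.0278) = 2.3087
P₀ = 0.2300/(1+0.1624)^1 + 0.2520/(1+0.1624)^2 + 0.2760/(1+0.1624)^3 + 0.3024/(1+0.1624)^4 + 2.3087/(1+0.1624)^4 = 1.9903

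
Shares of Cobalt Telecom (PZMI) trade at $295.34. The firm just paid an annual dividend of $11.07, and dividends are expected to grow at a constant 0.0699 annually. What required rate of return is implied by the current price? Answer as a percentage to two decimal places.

Rearranging the constant-growth DDM: r = D₁/P₀ + g.
D₁ = 11.07 × (1 + 0.0699) = 11.8438.
r = 11.8438 / 295.34 + 0.0699 = 0.04010 + 0.0699 = 0.11000

11.00%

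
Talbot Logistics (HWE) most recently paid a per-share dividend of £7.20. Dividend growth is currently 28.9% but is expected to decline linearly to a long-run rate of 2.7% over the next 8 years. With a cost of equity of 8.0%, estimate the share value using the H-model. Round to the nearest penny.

H-model: P₀ = D₀[(1+g_L) + H(g_S−g_L)]/(r−g_L), with H = 8/2 = 4.
P₀ = 7.20 × [(1+0.027) + 4×(0.289−0.027)] / (0.08−0.027)
   = 7.20 × 2.0750 / 0.053 = 281.8868

£281.89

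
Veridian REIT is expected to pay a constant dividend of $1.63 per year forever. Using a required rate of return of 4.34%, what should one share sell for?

Zero-growth DDM (perpetuity): P₀ = D/r = 1.63 / 0.0434 = 37.5576

$37.56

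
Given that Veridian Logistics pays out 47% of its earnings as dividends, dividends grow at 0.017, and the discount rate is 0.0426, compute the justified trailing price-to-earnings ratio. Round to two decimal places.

18.67

Justified trailing P/E = b(1+g)/(r−g) = 0.47×(1+0.017)/(0.0426−0.017) = 18.6715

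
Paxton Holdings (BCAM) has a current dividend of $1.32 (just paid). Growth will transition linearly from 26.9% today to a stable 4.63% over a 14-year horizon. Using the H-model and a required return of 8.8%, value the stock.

$82.47

H-model: P₀ = D₀[(1+g_L) + H(g_S−g_L)]/(r−g_L), with H = 14/2 = 7.
P₀ = 1.32 × [(1+0.0463) + 7×(0.269−0.0463)] / (0.088−0.0463)
   = 1.32 × 2.6052 / 0.0417 = 82.4668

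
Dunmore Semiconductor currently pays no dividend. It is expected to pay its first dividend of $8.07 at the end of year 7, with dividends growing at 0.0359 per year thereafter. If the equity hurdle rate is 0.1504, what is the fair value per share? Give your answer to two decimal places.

$30.41

Deferred-dividend DDM. At t=6 the remaining stream is a growing perpetuity with first payment D_7 = 8.07.
V_6 = D_7/(r−g) = 8.07/(0.1504−0.0359) = 70.4803
P₀ = V_6/(1+r)^6 = 70.4803/(1+0.1504)^6 = 30.4071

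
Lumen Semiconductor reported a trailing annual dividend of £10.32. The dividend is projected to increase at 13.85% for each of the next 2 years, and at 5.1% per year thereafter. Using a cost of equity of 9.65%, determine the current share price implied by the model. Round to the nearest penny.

£278.83

Two-stage DDM. Project D₁…D_2 at 0.1385, terminal growth 0.051, discount at r = 0.0965.
D_1 = 11.7493
D_2 = 13.3766
Terminal value at t=2: TV = D_3/(r−g) = 14.0588/(0.0965−0.051) = 308.9848
P₀ = 11.7493/(1+0.0965)^1 + 13.3766/(1+0.0965)^2 + 308.9848/(1+0.0965)^2 = 278.8331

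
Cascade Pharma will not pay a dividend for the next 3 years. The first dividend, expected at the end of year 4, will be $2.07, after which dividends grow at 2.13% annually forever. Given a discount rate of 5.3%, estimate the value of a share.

Deferred-dividend DDM. At t=3 the remaining stream is a growing perpetuity with first payment D_4 = 2.07.
V_3 = D_4/(r−g) = 2.07/(0.053−0.0213) = 65.2997
P₀ = V_3/(1+r)^3 = 65.2997/(1+0.053)^3 = 55.9276

$55.93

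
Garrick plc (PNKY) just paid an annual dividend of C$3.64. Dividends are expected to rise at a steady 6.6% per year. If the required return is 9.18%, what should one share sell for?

C$150.40

Gordon growth model: P₀ = D₁/(r − g). D₁ = 3.64 × (1 + 0.066) = 3.8802.
P₀ = 3.8802 / (0.0918 − 0.066) = 3.8802 / 0.0258 = 150.3969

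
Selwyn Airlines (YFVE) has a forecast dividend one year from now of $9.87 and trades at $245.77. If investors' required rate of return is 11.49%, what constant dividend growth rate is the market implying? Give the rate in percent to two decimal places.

From P₀ = D₁/(r − g), the implied growth is g = r − D₁/P₀.
g = 0.1149 − 9.87/245.77 = 0.1149 − 0.04016 = 0.07474

7.47%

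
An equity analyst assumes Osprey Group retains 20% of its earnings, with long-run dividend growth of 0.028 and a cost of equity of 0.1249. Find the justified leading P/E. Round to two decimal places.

8.26

Payout ratio b = 1 − 0.20 = 0.80.
Justified leading P/E = b/(r−g) = 0.80/(0.1249−0.028) = 8.2559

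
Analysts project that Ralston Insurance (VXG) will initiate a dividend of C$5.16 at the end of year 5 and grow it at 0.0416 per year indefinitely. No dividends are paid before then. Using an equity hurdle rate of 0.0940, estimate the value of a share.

C$68.75

Deferred-dividend DDM. At t=4 the remaining stream is a growing perpetuity with first payment D_5 = 5.16.
V_4 = D_5/(r−g) = 5.16/(0.094−0.0416) = 98.4733
P₀ = V_4/(1+r)^4 = 98.4733/(1+0.094)^4 = 68.7463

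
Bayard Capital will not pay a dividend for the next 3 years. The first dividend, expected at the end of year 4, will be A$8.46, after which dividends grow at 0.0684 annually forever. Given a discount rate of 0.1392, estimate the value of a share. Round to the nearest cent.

A$80.82

Deferred-dividend DDM. At t=3 the remaining stream is a growing perpetuity with first payment D_4 = 8.46.
V_3 = D_4/(r−g) = 8.46/(0.1392−0.0684) = 119.4915
P₀ = V_3/(1+r)^3 = 119.4915/(1+0.1392)^3 = 80.8234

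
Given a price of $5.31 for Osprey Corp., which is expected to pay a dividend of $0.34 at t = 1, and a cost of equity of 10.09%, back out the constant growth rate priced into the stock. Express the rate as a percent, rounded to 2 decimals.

From P₀ = D₁/(r − g), the implied growth is g = r − D₁/P₀.
g = 0.1009 − 0.34/5.31 = 0.1009 − 0.06403 = 0.03687

3.69%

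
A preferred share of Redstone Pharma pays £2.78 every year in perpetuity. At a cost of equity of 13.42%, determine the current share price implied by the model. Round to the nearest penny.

Zero-growth DDM (perpetuity): P₀ = D/r = 2.78 / 0.1342 = 20.7154

£20.72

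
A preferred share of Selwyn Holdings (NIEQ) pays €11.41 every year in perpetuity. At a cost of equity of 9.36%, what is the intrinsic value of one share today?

€121.90

Zero-growth DDM (perpetuity): P₀ = D/r = 11.41 / 0.0936 = 121.9017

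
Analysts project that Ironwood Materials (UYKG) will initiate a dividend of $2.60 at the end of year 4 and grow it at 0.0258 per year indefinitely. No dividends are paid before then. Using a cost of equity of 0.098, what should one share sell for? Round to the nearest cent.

Deferred-dividend DDM. At t=3 the remaining stream is a growing perpetuity with first payment D_4 = 2.60.
V_3 = D_4/(r−g) = 2.60/(0.098−0.0258) = 36.0111
P₀ = V_3/(1+r)^3 = 36.0111/(1+0.098)^3 = 27.2038

$27.20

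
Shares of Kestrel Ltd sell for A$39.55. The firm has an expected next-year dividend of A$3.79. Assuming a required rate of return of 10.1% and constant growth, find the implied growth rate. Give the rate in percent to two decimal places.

From P₀ = D₁/(r − g), the implied growth is g = r − D₁/P₀.
g = 0.101 − 3.79/39.55 = 0.101 − 0.09583 = 0.00517

0.52%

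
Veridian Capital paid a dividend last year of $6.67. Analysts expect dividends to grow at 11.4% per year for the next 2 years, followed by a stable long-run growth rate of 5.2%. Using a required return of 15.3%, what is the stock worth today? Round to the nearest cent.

Two-stage DDM. Project D₁…D_2 at 0.114, terminal growth 0.052, discount at r = 0.153.
D_1 = 7.4304
D_2 = 8.2774
Terminal value at t=2: TV = D_3/(r−g) = 8.7079/(0.153−0.052) = 86.2165
P₀ = 7.4304/(1+0.153)^1 + 8.2774/(1+0.153)^2 + 86.2165/(1+0.153)^2 = 77.5241

$77.52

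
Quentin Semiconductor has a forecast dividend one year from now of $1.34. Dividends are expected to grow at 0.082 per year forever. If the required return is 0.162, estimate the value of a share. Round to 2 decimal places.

Gordon growth model: P₀ = D₁/(r − g), with D₁ = 1.34 given directly.
P₀ = 1.3400 / (0.162 − 0.082) = 1.3400 / 0.08 = 16.7500

$16.75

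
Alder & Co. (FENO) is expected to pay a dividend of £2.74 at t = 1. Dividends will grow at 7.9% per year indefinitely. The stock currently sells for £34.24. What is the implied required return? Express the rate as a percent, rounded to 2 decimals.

Rearranging the constant-growth DDM: r = D₁/P₀ + g.
r = 2.7400 / 34.24 + 0.079 = 0.08002 + 0.079 = 0.15902

15.90%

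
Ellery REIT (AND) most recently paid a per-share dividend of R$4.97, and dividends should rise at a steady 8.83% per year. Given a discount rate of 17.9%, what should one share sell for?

R$59.63

Gordon growth model: P₀ = D₁/(r − g). D₁ = 4.97 × (1 + 0.0883) = 5.4089.
P₀ = 5.4089 / (0.179 − 0.0883) = 5.4089 / 0.0907 = 59.6345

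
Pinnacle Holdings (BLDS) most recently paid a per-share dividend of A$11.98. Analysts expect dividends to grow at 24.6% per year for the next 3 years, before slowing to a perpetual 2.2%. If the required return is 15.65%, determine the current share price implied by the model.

Two-stage DDM. Project D₁…D_3 at 0.246, terminal growth 0.022, discount at r = 0.1565.
D_1 = 14.9271
D_2 = 18.5991
D_3 = 23.1745
Terminal value at t=3: TV = D_4/(r−g) = 23.6844/(0.1565−0.022) = 176.0920
P₀ = 14.9271/(1+0.1565)^1 + 18.5991/(1+0.1565)^2 + 23.1745/(1+0.1565)^3 + 176.0920/(1+0.1565)^3 = 155.6373

A$155.64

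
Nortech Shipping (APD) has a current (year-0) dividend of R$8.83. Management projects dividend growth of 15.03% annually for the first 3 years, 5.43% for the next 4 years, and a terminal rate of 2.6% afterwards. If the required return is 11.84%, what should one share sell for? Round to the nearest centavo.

Three-stage DDM. Project D₁…D_7; terminal Gordon value at t=7 with g = 0.026; discount at r = 0.1184.
D_1 = 10.1571
D_2 = 11.6838
D_3 = 13.4398
D_4 = 14.1696
D_5 = 14.9390
D_6 = 15.7502
D_7 = 16.6055
TV_7 = 17.0372/(0.1184−0.026) = 184.3853
P₀ = Σ Dₜ/(1+r)ᵗ + TV_7/(1+r)^7 = 145.5051

R$145.51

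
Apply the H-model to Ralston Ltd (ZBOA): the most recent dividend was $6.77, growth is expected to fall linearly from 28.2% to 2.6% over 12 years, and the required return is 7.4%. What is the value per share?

$361.35

H-model: P₀ = D₀[(1+g_L) + H(g_S−g_L)]/(r−g_L), with H = 12/2 = 6.
P₀ = 6.77 × [(1+0.026) + 6×(0.282−0.026)] / (0.074−0.026)
   = 6.77 × 2.5620 / 0.048 = 361.3487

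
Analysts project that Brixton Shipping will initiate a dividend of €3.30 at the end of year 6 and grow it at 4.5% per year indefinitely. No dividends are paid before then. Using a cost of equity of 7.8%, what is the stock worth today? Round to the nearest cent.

€68.69

Deferred-dividend DDM. At t=5 the remaining stream is a growing perpetuity with first payment D_6 = 3.30.
V_5 = D_6/(r−g) = 3.30/(0.078−0.045) = 100.0000
P₀ = V_5/(1+r)^5 = 100.0000/(1+0.078)^5 = 68.6920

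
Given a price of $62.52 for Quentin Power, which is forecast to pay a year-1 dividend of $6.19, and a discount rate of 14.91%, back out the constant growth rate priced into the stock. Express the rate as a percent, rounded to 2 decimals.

5.01%

From P₀ = D₁/(r − g), the implied growth is g = r − D₁/P₀.
g = 0.1491 − 6.19/62.52 = 0.1491 − 0.09901 = 0.05009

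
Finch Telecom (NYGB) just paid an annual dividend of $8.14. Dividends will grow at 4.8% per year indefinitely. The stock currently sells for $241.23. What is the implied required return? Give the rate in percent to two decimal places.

8.34%

Rearranging the constant-growth DDM: r = D₁/P₀ + g.
D₁ = 8.14 × (1 + 0.048) = 8.5307.
r = 8.5307 / 241.23 + 0.048 = 0.03536 + 0.048 = 0.08336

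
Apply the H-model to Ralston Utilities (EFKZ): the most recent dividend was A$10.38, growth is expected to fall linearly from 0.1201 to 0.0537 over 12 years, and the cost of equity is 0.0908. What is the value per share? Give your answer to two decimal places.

H-model: P₀ = D₀[(1+g_L) + H(g_S−g_L)]/(r−g_L), with H = 12/2 = 6.
P₀ = 10.38 × [(1+0.0537) + 6×(0.1201−0.0537)] / (0.0908−0.0537)
   = 10.38 × 1.4521 / 0.0371 = 406.2749

A$406.27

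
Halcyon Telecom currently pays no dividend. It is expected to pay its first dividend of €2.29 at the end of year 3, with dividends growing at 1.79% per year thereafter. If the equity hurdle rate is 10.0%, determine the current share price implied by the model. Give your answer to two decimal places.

Deferred-dividend DDM. At t=2 the remaining stream is a growing perpetuity with first payment D_3 = 2.29.
V_2 = D_3/(r−g) = 2.29/(0.1−0.0179) = 27.8928
P₀ = V_2/(1+r)^2 = 27.8928/(1+0.1)^2 = 23.0519

€23.05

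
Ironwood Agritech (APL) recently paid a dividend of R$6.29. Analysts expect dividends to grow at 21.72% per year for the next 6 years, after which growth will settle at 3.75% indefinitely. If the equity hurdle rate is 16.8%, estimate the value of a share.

R$107.77

Two-stage DDM. Project D₁…D_6 at 0.2172, terminal growth 0.0375, discount at r = 0.168.
D_1 = 7.6562
D_2 = 9.3191
D_3 = 11.3432
D_4 = 13.8070
D_5 = 16.8058
D_6 = 20.4561
Terminal value at t=6: TV = D_7/(r−g) = 21.2232/(0.168−0.0375) = 162.6297
P₀ = 7.6562/(1+0.168)^1 + 9.3191/(1+0.168)^2 + 11.3432/(1+0.168)^3 + 13.8070/(1+0.168)^4 + 16.8058/(1+0.168)^5 + 20.4561/(1+0.168)^6 + 162.6297/(1+0.168)^6 = 107.7651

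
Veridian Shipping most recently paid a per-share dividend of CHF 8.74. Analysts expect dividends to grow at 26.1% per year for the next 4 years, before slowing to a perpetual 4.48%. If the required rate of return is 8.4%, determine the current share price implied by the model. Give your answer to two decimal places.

CHF 478.34

Two-stage DDM. Project D₁…D_4 at 0.261, terminal growth 0.0448, discount at r = 0.084.
D_1 = 11.0211
D_2 = 13.8977
D_3 = 17.5249
D_4 = 22.0990
Terminal value at t=4: TV = D_5/(r−g) = 23.0890/(0.084−0.0448) = 589.0049
P₀ = 11.0211/(1+0.084)^1 + 13.8977/(1+0.084)^2 + 17.5249/(1+0.084)^3 + 22.0990/(1+0.084)^4 + 589.0049/(1+0.084)^4 = 478.3390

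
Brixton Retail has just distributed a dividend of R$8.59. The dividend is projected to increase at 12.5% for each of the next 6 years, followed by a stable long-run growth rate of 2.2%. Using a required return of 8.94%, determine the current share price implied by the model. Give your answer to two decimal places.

R$215.74

Two-stage DDM. Project D₁…D_6 at 0.125, terminal growth 0.022, discount at r = 0.0894.
D_1 = 9.6638
D_2 = 10.8717
D_3 = 12.2307
D_4 = 13.7595
D_5 = 15.4795
D_6 = 17.4144
Terminal value at t=6: TV = D_7/(r−g) = 17.7975/(0.0894−0.022) = 264.0580
P₀ = 9.6638/(1+0.0894)^1 + 10.8717/(1+0.0894)^2 + 12.2307/(1+0.0894)^3 + 13.7595/(1+0.0894)^4 + 15.4795/(1+0.0894)^5 + 17.4144/(1+0.0894)^6 + 264.0580/(1+0.0894)^6 = 215.7368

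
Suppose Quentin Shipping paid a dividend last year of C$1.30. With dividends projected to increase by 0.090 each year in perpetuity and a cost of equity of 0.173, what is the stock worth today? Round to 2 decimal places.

C$17.07

Gordon growth model: P₀ = D₁/(r − g). D₁ = 1.30 × (1 + 0.09) = 1.4170.
P₀ = 1.4170 / (0.173 − 0.09) = 1.4170 / 0.083 = 17.0723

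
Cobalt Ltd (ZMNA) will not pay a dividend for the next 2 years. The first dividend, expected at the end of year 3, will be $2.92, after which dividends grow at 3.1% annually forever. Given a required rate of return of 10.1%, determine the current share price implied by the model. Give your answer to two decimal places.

$34.41

Deferred-dividend DDM. At t=2 the remaining stream is a growing perpetuity with first payment D_3 = 2.92.
V_2 = D_3/(r−g) = 2.92/(0.101−0.031) = 41.7143
P₀ = V_2/(1+r)^2 = 41.7143/(1+0.101)^2 = 34.4120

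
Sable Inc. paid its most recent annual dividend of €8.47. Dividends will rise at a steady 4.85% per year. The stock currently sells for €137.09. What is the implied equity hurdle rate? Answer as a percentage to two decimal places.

11.33%

Rearranging the constant-growth DDM: r = D₁/P₀ + g.
D₁ = 8.47 × (1 + 0.0485) = 8.8808.
r = 8.8808 / 137.09 + 0.0485 = 0.06478 + 0.0485 = 0.11328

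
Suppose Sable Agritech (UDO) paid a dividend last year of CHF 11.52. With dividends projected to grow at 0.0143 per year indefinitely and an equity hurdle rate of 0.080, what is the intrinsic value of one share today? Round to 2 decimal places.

CHF 177.85

Gordon growth model: P₀ = D₁/(r − g). D₁ = 11.52 × (1 + 0.0143) = 11.6847.
P₀ = 11.6847 / (0.08 − 0.0143) = 11.6847 / 0.0657 = 177.8499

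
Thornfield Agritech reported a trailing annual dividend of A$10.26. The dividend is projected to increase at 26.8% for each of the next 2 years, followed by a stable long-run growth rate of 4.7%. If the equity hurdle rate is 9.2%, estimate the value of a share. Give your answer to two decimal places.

A$347.61

Two-stage DDM. Project D₁…D_2 at 0.268, terminal growth 0.047, discount at r = 0.092.
D_1 = 13.0097
D_2 = 16.4963
Terminal value at t=2: TV = D_3/(r−g) = 17.2716/(0.092−0.047) = 383.8133
P₀ = 13.0097/(1+0.092)^1 + 16.4963/(1+0.092)^2 + 383.8133/(1+0.092)^2 = 347.6131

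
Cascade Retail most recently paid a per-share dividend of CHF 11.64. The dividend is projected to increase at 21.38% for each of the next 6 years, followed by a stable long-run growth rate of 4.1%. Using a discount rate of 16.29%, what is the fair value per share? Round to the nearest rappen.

CHF 209.89

Two-stage DDM. Project D₁…D_6 at 0.2138, terminal growth 0.041, discount at r = 0.1629.
D_1 = 14.1286
D_2 = 17.1493
D_3 = 20.8159
D_4 = 25.2663
D_5 = 30.6682
D_6 = 37.2251
Terminal value at t=6: TV = D_7/(r−g) = 38.7513/(0.1629−0.041) = 317.8943
P₀ = 14.1286/(1+0.1629)^1 + 17.1493/(1+0.1629)^2 + 20.8159/(1+0.1629)^3 + 25.2663/(1+0.1629)^4 + 30.6682/(1+0.1629)^5 + 37.2251/(1+0.1629)^6 + 317.8943/(1+0.1629)^6 = 209.8918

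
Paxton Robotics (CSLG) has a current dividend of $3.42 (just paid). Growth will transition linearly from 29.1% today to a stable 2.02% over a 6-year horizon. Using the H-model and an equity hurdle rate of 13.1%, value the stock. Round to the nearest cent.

$56.57

H-model: P₀ = D₀[(1+g_L) + H(g_S−g_L)]/(r−g_L), with H = 6/2 = 3.
P₀ = 3.42 × [(1+0.0202) + 3×(0.291−0.0202)] / (0.131−0.0202)
   = 3.42 × 1.8326 / 0.1108 = 56.5658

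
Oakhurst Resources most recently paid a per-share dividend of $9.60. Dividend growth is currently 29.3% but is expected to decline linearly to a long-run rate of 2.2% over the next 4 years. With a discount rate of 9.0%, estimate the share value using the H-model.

$220.80

H-model: P₀ = D₀[(1+g_L) + H(g_S−g_L)]/(r−g_L), with H = 4/2 = 2.
P₀ = 9.60 × [(1+0.022) + 2×(0.293−0.022)] / (0.09−0.022)
   = 9.60 × 1.5640 / 0.068 = 220.8000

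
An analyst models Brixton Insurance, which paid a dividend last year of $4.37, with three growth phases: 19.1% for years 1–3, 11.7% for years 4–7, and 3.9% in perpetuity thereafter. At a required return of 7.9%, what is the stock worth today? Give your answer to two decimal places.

$217.00

Three-stage DDM. Project D₁…D_7; terminal Gordon value at t=7 with g = 0.039; discount at r = 0.079.
D_1 = 5.2047
D_2 = 6.1988
D_3 = 7.3827
D_4 = 8.2465
D_5 = 9.2113
D_6 = 10.2891
D_7 = 11.4929
TV_7 = 11.9411/(0.079−0.039) = 298.5279
P₀ = Σ Dₜ/(1+r)ᵗ + TV_7/(1+r)^7 = 216.9980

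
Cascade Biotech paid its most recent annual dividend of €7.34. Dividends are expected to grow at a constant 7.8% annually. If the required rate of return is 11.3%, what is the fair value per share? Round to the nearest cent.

Gordon growth model: P₀ = D₁/(r − g). D₁ = 7.34 × (1 + 0.078) = 7.9125.
P₀ = 7.9125 / (0.113 − 0.078) = 7.9125 / 0.035 = 226.0720

€226.07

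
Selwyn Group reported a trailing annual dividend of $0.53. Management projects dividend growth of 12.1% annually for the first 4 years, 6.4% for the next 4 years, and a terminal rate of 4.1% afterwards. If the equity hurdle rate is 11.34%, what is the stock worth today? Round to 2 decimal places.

Three-stage DDM. Project D₁…D_8; terminal Gordon value at t=8 with g = 0.041; discount at r = 0.1134.
D_1 = 0.5941
D_2 = 0.6660
D_3 = 0.7466
D_4 = 0.8369
D_5 = 0.8905
D_6 = 0.9475
D_7 = 1.0081
D_8 = 1.0727
TV_8 = 1.1166/(0.1134−0.041) = 15.4233
P₀ = Σ Dₜ/(1+r)ᵗ + TV_8/(1+r)^8 = 10.6346

$10.63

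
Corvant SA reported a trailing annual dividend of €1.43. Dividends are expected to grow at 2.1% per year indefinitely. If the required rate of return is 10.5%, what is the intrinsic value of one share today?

€17.38

Gordon growth model: P₀ = D₁/(r − g). D₁ = 1.43 × (1 + 0.021) = 1.4600.
P₀ = 1.4600 / (0.105 − 0.021) = 1.4600 / 0.084 = 17.3813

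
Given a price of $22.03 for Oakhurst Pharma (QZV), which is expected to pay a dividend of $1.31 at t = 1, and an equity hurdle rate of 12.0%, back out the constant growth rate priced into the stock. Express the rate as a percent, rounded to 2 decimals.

6.05%

From P₀ = D₁/(r − g), the implied growth is g = r − D₁/P₀.
g = 0.12 − 1.31/22.03 = 0.12 − 0.05946 = 0.06054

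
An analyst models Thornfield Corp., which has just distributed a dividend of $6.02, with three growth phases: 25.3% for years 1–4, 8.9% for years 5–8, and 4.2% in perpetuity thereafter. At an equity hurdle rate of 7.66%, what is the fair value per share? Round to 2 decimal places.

$429.40

Three-stage DDM. Project D₁…D_8; terminal Gordon value at t=8 with g = 0.042; discount at r = 0.0766.
D_1 = 7.5431
D_2 = 9.4515
D_3 = 11.8427
D_4 = 14.8389
D_5 = 16.1595
D_6 = 17.5977
D_7 = 19.1639
D_8 = 20.8695
TV_8 = 21.7460/(0.0766−0.042) = 628.4980
P₀ = Σ Dₜ/(1+r)ᵗ + TV_8/(1+r)^8 = 429.3975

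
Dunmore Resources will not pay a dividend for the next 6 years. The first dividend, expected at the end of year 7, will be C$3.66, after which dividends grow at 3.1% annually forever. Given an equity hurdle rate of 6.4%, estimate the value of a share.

C$76.44

Deferred-dividend DDM. At t=6 the remaining stream is a growing perpetuity with first payment D_7 = 3.66.
V_6 = D_7/(r−g) = 3.66/(0.064−0.031) = 110.9091
P₀ = V_6/(1+r)^6 = 110.9091/(1+0.064)^6 = 76.4394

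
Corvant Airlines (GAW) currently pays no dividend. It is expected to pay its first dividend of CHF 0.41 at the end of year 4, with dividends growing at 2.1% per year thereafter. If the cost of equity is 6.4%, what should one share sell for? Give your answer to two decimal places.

CHF 7.92

Deferred-dividend DDM. At t=3 the remaining stream is a growing perpetuity with first payment D_4 = 0.41.
V_3 = D_4/(r−g) = 0.41/(0.064−0.021) = 9.5349
P₀ = V_3/(1+r)^3 = 9.5349/(1+0.064)^3 = 7.9157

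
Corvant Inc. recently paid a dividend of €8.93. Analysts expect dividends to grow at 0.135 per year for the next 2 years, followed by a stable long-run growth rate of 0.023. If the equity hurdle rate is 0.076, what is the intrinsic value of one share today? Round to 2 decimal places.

€211.14

Two-stage DDM. Project D₁…D_2 at 0.135, terminal growth 0.023, discount at r = 0.076.
D_1 = 10.1356
D_2 = 11.5038
Terminal value at t=2: TV = D_3/(r−g) = 11.7684/(0.076−0.023) = 222.0460
P₀ = 10.1356/(1+0.076)^1 + 11.5038/(1+0.076)^2 + 222.0460/(1+0.076)^2 = 211.1425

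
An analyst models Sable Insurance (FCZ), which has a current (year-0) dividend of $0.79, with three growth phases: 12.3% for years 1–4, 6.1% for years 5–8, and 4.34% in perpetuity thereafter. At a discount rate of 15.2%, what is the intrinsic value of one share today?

$10.23

Three-stage DDM. Project D₁…D_8; terminal Gordon value at t=8 with g = 0.0434; discount at r = 0.152.
D_1 = 0.8872
D_2 = 0.9963
D_3 = 1.1188
D_4 = 1.2565
D_5 = 1.3331
D_6 = 1.4144
D_7 = 1.5007
D_8 = 1.5922
TV_8 = 1.6613/(0.152−0.0434) = 15.2978
P₀ = Σ Dₜ/(1+r)ᵗ + TV_8/(1+r)^8 = 10.2308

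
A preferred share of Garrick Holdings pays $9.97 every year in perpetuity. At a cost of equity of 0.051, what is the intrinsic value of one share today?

Zero-growth DDM (perpetuity): P₀ = D/r = 9.97 / 0.051 = 195.4902

$195.49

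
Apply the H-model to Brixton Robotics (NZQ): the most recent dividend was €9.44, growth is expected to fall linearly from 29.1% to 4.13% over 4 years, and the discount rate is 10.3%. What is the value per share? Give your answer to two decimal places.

€235.72

H-model: P₀ = D₀[(1+g_L) + H(g_S−g_L)]/(r−g_L), with H = 4/2 = 2.
P₀ = 9.44 × [(1+0.0413) + 2×(0.291−0.0413)] / (0.103−0.0413)
   = 9.44 × 1.5407 / 0.0617 = 235.7246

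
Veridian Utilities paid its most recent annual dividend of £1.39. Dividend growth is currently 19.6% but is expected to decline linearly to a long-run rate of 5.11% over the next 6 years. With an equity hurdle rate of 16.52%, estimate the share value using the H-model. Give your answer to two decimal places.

£18.10

H-model: P₀ = D₀[(1+g_L) + H(g_S−g_L)]/(r−g_L), with H = 6/2 = 3.
P₀ = 1.39 × [(1+0.0511) + 3×(0.196−0.0511)] / (0.1652−0.0511)
   = 1.39 × 1.4858 / 0.1141 = 18.1005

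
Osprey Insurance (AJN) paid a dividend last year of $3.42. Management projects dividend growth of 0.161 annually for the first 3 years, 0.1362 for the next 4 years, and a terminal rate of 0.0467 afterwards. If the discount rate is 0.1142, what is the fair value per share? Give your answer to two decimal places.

$92.28

Three-stage DDM. Project D₁…D_7; terminal Gordon value at t=7 with g = 0.0467; discount at r = 0.1142.
D_1 = 3.9706
D_2 = 4.6099
D_3 = 5.3521
D_4 = 6.0810
D_5 = 6.9093
D_6 = 7.8503
D_7 = 8.9195
TV_7 = 9.3361/(0.1142−0.0467) = 138.3122
P₀ = Σ Dₜ/(1+r)ᵗ + TV_7/(1+r)^7 = 92.2839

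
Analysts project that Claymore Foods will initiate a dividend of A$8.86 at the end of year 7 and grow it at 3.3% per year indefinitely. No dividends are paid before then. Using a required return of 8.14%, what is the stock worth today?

Deferred-dividend DDM. At t=6 the remaining stream is a growing perpetuity with first payment D_7 = 8.86.
V_6 = D_7/(r−g) = 8.86/(0.0814−0.033) = 183.0579
P₀ = V_6/(1+r)^6 = 183.0579/(1+0.0814)^6 = 114.4643

A$114.46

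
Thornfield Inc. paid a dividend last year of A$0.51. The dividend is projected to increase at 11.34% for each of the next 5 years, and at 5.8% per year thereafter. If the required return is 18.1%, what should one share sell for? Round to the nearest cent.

A$5.41

Two-stage DDM. Project D₁…D_5 at 0.1134, terminal growth 0.058, discount at r = 0.181.
D_1 = 0.5678
D_2 = 0.6322
D_3 = 0.7039
D_4 = 0.7837
D_5 = 0.8726
Terminal value at t=5: TV = D_6/(r−g) = 0.9232/(0.181−0.058) = 7.5060
P₀ = 0.5678/(1+0.181)^1 + 0.6322/(1+0.181)^2 + 0.7039/(1+0.181)^3 + 0.7837/(1+0.181)^4 + 0.8726/(1+0.181)^5 + 7.5060/(1+0.181)^5 = 5.4112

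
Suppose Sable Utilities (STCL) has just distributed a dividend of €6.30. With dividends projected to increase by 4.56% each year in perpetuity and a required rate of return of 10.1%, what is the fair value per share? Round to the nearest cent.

€118.90

Gordon growth model: P₀ = D₁/(r − g). D₁ = 6.30 × (1 + 0.0456) = 6.5873.
P₀ = 6.5873 / (0.101 − 0.0456) = 6.5873 / 0.0554 = 118.9040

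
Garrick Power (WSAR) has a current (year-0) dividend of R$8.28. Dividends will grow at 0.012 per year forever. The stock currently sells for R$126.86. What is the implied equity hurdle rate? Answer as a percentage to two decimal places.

7.81%

Rearranging the constant-growth DDM: r = D₁/P₀ + g.
D₁ = 8.28 × (1 + 0.012) = 8.3794.
r = 8.3794 / 126.86 + 0.012 = 0.06605 + 0.012 = 0.07805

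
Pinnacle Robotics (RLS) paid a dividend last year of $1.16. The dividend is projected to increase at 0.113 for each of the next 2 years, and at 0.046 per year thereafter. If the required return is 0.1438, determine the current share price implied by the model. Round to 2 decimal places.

$13.97

Two-stage DDM. Project D₁…D_2 at 0.113, terminal growth 0.046, discount at r = 0.1438.
D_1 = 1.2911
D_2 = 1.4370
Terminal value at t=2: TV = D_3/(r−g) = 1.5031/(0.1438−0.046) = 15.3688
P₀ = 1.2911/(1+0.1438)^1 + 1.4370/(1+0.1438)^2 + 15.3688/(1+0.1438)^2 = 13.9745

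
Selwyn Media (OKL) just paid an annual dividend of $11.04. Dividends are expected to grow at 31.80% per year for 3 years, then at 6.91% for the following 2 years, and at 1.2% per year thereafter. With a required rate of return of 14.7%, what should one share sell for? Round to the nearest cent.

Three-stage DDM. Project D₁…D_5; terminal Gordon value at t=5 with g = 0.012; discount at r = 0.147.
D_1 = 14.5507
D_2 = 19.1778
D_3 = 25.2764
D_4 = 27.0230
D_5 = 28.8903
TV_5 = 29.2370/(0.147−0.012) = 216.5702
P₀ = Σ Dₜ/(1+r)ᵗ + TV_5/(1+r)^5 = 183.2678

$183.27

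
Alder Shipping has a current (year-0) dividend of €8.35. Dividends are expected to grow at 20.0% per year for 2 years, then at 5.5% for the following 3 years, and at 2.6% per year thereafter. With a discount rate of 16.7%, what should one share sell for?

€86.60

Three-stage DDM. Project D₁…D_5; terminal Gordon value at t=5 with g = 0.026; discount at r = 0.167.
D_1 = 10.0200
D_2 = 12.0240
D_3 = 12.6853
D_4 = 13.3830
D_5 = 14.1191
TV_5 = 14.4862/(0.167−0.026) = 102.7388
P₀ = Σ Dₜ/(1+r)ᵗ + TV_5/(1+r)^5 = 86.6010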